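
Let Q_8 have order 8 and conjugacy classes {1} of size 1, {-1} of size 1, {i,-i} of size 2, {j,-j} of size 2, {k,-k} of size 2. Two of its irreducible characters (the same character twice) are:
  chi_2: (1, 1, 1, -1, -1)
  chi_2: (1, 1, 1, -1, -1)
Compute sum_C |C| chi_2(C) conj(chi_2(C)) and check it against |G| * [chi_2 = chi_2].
Sum = 8 = |G| = 8; so <chi_2, chi_2> = 1 (norm-1 confirms irreducibility).

Details: Compute term by term over conjugacy classes (|C| * chi_2(C) * conj(chi_2(C))):
  1*(1)*conj(1) + 1*(1)*conj(1) + 2*(1)*conj(1) + 2*(-1)*conj(-1) + 2*(-1)*conj(-1)
  = (1) + (1) + (2) + (2) + (2)
  = 8.
Dividing by |G| = 8 gives 8/8 = 1, matching the row-orthogonality relation <chi_2, chi_2> = [chi_2 = chi_2].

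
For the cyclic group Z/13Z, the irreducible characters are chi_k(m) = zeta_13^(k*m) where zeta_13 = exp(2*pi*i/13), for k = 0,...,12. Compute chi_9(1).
chi_9(1) = zeta_13^9 = exp(-8*I*pi/13)

chi_9(1) = zeta_13^(9*1) = zeta_13^9. Since zeta_13^13 = 1, this equals zeta_13^9 = exp(2*pi*i*9/13) = exp(-8*I*pi/13).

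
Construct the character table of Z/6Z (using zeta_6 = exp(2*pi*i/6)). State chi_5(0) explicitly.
Character table of Z/6Z (irreps indexed chi_0,...,chi_5 with chi_k(m) = zeta_6^(k*m), zeta_6 = exp(2*pi*i/6)):
  irrep \ class  {0} (size 1)  {1} (size 1)    {2} (size 1)    {3} (size 1)  {4} (size 1)    {5} (size 1)  
  chi_0          1             1               1               1             1               1             
  chi_1          1             exp(I*pi/3)     exp(2*I*pi/3)   -1            exp(-2*I*pi/3)  exp(-I*pi/3)  
  chi_2          1             exp(2*I*pi/3)   exp(-2*I*pi/3)  1             exp(2*I*pi/3)   exp(-2*I*pi/3)
  chi_3          1             -1              1               -1            1               -1            
  chi_4          1             exp(-2*I*pi/3)  exp(2*I*pi/3)   1             exp(-2*I*pi/3)  exp(2*I*pi/3) 
  chi_5          1             exp(-I*pi/3)    exp(-2*I*pi/3)  -1            exp(2*I*pi/3)   exp(I*pi/3)   

Spot check: chi_5(0) = zeta_6^(5*0) = zeta_6^0 = 1.

Z/6Z is abelian, so all 6 irreducible complex representations are 1-dimensional. They are given by chi_k(m) = zeta_6^(k*m) for k = 0,...,5. Row orthogonality: sum_m chi_k(m) conj(chi_l(m)) = 6 * [k = l].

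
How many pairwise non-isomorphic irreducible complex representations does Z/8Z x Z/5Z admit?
40

Argument: The number of irreducible complex representations of a finite group equals its number of conjugacy classes. Z/8Z x Z/5Z is abelian of order 40, so every element is its own conjugacy class: 40 classes, so Z/8Z x Z/5Z (order 40) has exactly 40 irreducible complex representations.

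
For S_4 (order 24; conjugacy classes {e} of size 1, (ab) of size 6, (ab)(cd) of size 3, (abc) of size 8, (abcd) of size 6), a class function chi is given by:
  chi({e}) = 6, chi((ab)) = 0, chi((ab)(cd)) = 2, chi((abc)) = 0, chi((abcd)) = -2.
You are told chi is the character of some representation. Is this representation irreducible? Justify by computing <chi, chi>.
Not irreducible (reducible): <chi, chi> = 3 > 1.

Details: <chi, chi> = (1/|G|) sum_C |C| * |chi(C)|^2 = (1/24)[1*|6|^2 + 6*|0|^2 + 3*|2|^2 + 8*|0|^2 + 6*|-2|^2]
  = (1/24)[(36) + (0) + (12) + (0) + (24)] = 72/24 = 3.
A character is irreducible iff <chi, chi> = 1, so this representation is reducible.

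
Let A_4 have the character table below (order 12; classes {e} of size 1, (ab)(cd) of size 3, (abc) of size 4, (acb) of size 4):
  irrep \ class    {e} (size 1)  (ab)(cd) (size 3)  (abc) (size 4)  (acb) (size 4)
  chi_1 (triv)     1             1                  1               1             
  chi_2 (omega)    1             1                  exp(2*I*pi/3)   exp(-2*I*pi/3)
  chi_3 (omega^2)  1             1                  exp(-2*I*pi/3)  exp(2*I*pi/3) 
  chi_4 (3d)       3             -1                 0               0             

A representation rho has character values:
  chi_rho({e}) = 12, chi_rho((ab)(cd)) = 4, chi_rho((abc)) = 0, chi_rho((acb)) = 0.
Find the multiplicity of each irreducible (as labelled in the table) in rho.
Multiplicities: chi_1: 2, chi_2: 2, chi_3: 2, chi_4: 2.

Justification: Use <chi_rho, chi> = (1/|G|) sum_C |C| * chi_rho(C) * conj(chi(C)) with |G| = 12 for each irreducible chi in the table:
  <chi_rho, chi_1> = (1/12)[1*(12)*conj(1) + 3*(4)*conj(1) + 4*(0)*conj(1) + 4*(0)*conj(1)]
      = (1/12)[(12) + (12) + (0) + (0)] = 24/12 = 2
  <chi_rho, chi_2> = (1/12)[1*(12)*conj(1) + 3*(4)*conj(1) + 4*(0)*conj(exp(2*I*pi/3)) + 4*(0)*conj(exp(-2*I*pi/3))]
      = (1/12)[(12) + (12) + (0) + (0)] = 24/12 = 2
  <chi_rho, chi_3> = (1/12)[1*(12)*conj(1) + 3*(4)*conj(1) + 4*(0)*conj(exp(-2*I*pi/3)) + 4*(0)*conj(exp(2*I*pi/3))]
      = (1/12)[(12) + (12) + (0) + (0)] = 24/12 = 2
  <chi_rho, chi_4> = (1/12)[1*(12)*conj(3) + 3*(4)*conj(-1) + 4*(0)*conj(0) + 4*(0)*conj(0)]
      = (1/12)[(36) + (-12) + (0) + (0)] = 24/12 = 2
(Exp terms are combined using exp(i*s)*conj(exp(i*t)) = exp(i*(s-t)), and sums of them are collapsed using the identity that for every m > 1 the m distinct m-th roots of unity sum to 0, e.g. 1 + exp(2*I*pi/3) + exp(-2*I*pi/3) = 0.)
Dimension check: dim(rho) = sum (mult * dim) = 2*1 + 2*1 + 2*1 + 2*3 = 12 = chi_rho(e) = 12.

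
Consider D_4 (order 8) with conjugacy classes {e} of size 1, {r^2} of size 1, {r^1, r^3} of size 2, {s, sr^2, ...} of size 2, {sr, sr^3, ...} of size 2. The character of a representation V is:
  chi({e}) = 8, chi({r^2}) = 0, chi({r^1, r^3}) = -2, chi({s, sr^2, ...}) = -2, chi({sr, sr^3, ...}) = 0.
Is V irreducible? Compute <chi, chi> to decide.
Not irreducible (reducible): <chi, chi> = 10 > 1.

Explanation: <chi, chi> = (1/|G|) sum_C |C| * |chi(C)|^2 = (1/8)[1*|8|^2 + 1*|0|^2 + 2*|-2|^2 + 2*|-2|^2 + 2*|0|^2]
  = (1/8)[(64) + (0) + (8) + (8) + (0)] = 80/8 = 10.
A character is irreducible iff <chi, chi> = 1, so this representation is reducible.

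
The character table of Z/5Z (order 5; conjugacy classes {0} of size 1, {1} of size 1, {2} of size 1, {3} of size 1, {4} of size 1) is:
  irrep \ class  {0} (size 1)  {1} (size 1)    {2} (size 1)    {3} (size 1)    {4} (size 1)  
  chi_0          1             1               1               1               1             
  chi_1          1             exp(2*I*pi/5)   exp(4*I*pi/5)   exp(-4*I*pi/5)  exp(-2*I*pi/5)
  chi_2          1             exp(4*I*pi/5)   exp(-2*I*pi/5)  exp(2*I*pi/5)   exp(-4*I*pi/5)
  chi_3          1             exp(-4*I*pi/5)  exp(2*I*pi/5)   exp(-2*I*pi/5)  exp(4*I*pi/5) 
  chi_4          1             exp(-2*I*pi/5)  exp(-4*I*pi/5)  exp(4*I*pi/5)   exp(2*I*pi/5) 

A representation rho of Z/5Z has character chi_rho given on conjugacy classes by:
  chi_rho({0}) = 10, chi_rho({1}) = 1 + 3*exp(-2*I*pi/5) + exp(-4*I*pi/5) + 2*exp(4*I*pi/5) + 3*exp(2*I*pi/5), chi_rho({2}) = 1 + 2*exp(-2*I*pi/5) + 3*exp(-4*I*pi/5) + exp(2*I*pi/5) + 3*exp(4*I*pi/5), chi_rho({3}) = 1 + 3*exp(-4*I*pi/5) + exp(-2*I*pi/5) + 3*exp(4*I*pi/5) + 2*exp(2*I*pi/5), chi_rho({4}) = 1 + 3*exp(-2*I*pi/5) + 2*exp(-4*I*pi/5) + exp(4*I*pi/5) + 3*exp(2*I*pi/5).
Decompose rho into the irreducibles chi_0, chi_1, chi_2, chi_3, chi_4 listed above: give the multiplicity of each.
Multiplicities: chi_0: 1, chi_1: 3, chi_2: 2, chi_3: 1, chi_4: 3.

Why: Use <chi_rho, chi> = (1/|G|) sum_C |C| * chi_rho(C) * conj(chi(C)) with |G| = 5 for each irreducible chi in the table:
  <chi_rho, chi_0> = (1/5)[1*(10)*conj(1) + 1*(1 + 3*exp(-2*I*pi/5) + exp(-4*I*pi/5) + 2*exp(4*I*pi/5) + 3*exp(2*I*pi/5))*conj(1) + 1*(1 + 2*exp(-2*I*pi/5) + 3*exp(-4*I*pi/5) + exp(2*I*pi/5) + 3*exp(4*I*pi/5))*conj(1) + 1*(1 + 3*exp(-4*I*pi/5) + exp(-2*I*pi/5) + 3*exp(4*I*pi/5) + 2*exp(2*I*pi/5))*conj(1) + 1*(1 + 3*exp(-2*I*pi/5) + 2*exp(-4*I*pi/5) + exp(4*I*pi/5) + 3*exp(2*I*pi/5))*conj(1)]
      = (1/5)[(10) + (1 + 3*exp(-2*I*pi/5) + exp(-4*I*pi/5) + 2*exp(4*I*pi/5) + 3*exp(2*I*pi/5)) + (1 + 2*exp(-2*I*pi/5) + 3*exp(-4*I*pi/5) + exp(2*I*pi/5) + 3*exp(4*I*pi/5)) + (1 + 3*exp(-4*I*pi/5) + exp(-2*I*pi/5) + 3*exp(4*I*pi/5) + 2*exp(2*I*pi/5)) + (1 + 3*exp(-2*I*pi/5) + 2*exp(-4*I*pi/5) + exp(4*I*pi/5) + 3*exp(2*I*pi/5))] = 5/5 = 1
  <chi_rho, chi_1> = (1/5)[1*(10)*conj(1) + 1*(1 + 3*exp(-2*I*pi/5) + exp(-4*I*pi/5) + 2*exp(4*I*pi/5) + 3*exp(2*I*pi/5))*conj(exp(2*I*pi/5)) + 1*(1 + 2*exp(-2*I*pi/5) + 3*exp(-4*I*pi/5) + exp(2*I*pi/5) + 3*exp(4*I*pi/5))*conj(exp(4*I*pi/5)) + 1*(1 + 3*exp(-4*I*pi/5) + exp(-2*I*pi/5) + 3*exp(4*I*pi/5) + 2*exp(2*I*pi/5))*conj(exp(-4*I*pi/5)) + 1*(1 + 3*exp(-2*I*pi/5) + 2*exp(-4*I*pi/5) + exp(4*I*pi/5) + 3*exp(2*I*pi/5))*conj(exp(-2*I*pi/5))]
      = (1/5)[(10) + (3 + 3*exp(-4*I*pi/5) + exp(-2*I*pi/5) + exp(4*I*pi/5) + 2*exp(2*I*pi/5)) + (3 + exp(-2*I*pi/5) + exp(-4*I*pi/5) + 2*exp(4*I*pi/5) + 3*exp(2*I*pi/5)) + (3 + 3*exp(-2*I*pi/5) + 2*exp(-4*I*pi/5) + exp(4*I*pi/5) + exp(2*I*pi/5)) + (3 + 2*exp(-2*I*pi/5) + exp(-4*I*pi/5) + exp(2*I*pi/5) + 3*exp(4*I*pi/5))] = 15/5 = 3
  <chi_rho, chi_2> = (1/5)[1*(10)*conj(1) + 1*(1 + 3*exp(-2*I*pi/5) + exp(-4*I*pi/5) + 2*exp(4*I*pi/5) + 3*exp(2*I*pi/5))*conj(exp(4*I*pi/5)) + 1*(1 + 2*exp(-2*I*pi/5) + 3*exp(-4*I*pi/5) + exp(2*I*pi/5) + 3*exp(4*I*pi/5))*conj(exp(-2*I*pi/5)) + 1*(1 + 3*exp(-4*I*pi/5) + exp(-2*I*pi/5) + 3*exp(4*I*pi/5) + 2*exp(2*I*pi/5))*conj(exp(2*I*pi/5)) + 1*(1 + 3*exp(-2*I*pi/5) + 2*exp(-4*I*pi/5) + exp(4*I*pi/5) + 3*exp(2*I*pi/5))*conj(exp(-4*I*pi/5))]
      = (1/5)[(10) + (2 + 3*exp(-2*I*pi/5) + exp(-4*I*pi/5) + exp(2*I*pi/5) + 3*exp(4*I*pi/5)) + (2 + 3*exp(-2*I*pi/5) + 3*exp(-4*I*pi/5) + exp(4*I*pi/5) + exp(2*I*pi/5)) + (2 + exp(-2*I*pi/5) + exp(-4*I*pi/5) + 3*exp(4*I*pi/5) + 3*exp(2*I*pi/5)) + (2 + 3*exp(-4*I*pi/5) + exp(-2*I*pi/5) + exp(4*I*pi/5) + 3*exp(2*I*pi/5))] = 10/5 = 2
  <chi_rho, chi_3> = (1/5)[1*(10)*conj(1) + 1*(1 + 3*exp(-2*I*pi/5) + exp(-4*I*pi/5) + 2*exp(4*I*pi/5) + 3*exp(2*I*pi/5))*conj(exp(-4*I*pi/5)) + 1*(1 + 2*exp(-2*I*pi/5) + 3*exp(-4*I*pi/5) + exp(2*I*pi/5) + 3*exp(4*I*pi/5))*conj(exp(2*I*pi/5)) + 1*(1 + 3*exp(-4*I*pi/5) + exp(-2*I*pi/5) + 3*exp(4*I*pi/5) + 2*exp(2*I*pi/5))*conj(exp(-2*I*pi/5)) + 1*(1 + 3*exp(-2*I*pi/5) + 2*exp(-4*I*pi/5) + exp(4*I*pi/5) + 3*exp(2*I*pi/5))*conj(exp(4*I*pi/5))]
      = (1/5)[(10) + (1 + 2*exp(-2*I*pi/5) + 3*exp(-4*I*pi/5) + exp(4*I*pi/5) + 3*exp(2*I*pi/5)) + (1 + 2*exp(-4*I*pi/5) + exp(-2*I*pi/5) + 3*exp(4*I*pi/5) + 3*exp(2*I*pi/5)) + (1 + 3*exp(-2*I*pi/5) + 3*exp(-4*I*pi/5) + exp(2*I*pi/5) + 2*exp(4*I*pi/5)) + (1 + 3*exp(-2*I*pi/5) + exp(-4*I*pi/5) + 3*exp(4*I*pi/5) + 2*exp(2*I*pi/5))] = 5/5 = 1
  <chi_rho, chi_4> = (1/5)[1*(10)*conj(1) + 1*(1 + 3*exp(-2*I*pi/5) + exp(-4*I*pi/5) + 2*exp(4*I*pi/5) + 3*exp(2*I*pi/5))*conj(exp(-2*I*pi/5)) + 1*(1 + 2*exp(-2*I*pi/5) + 3*exp(-4*I*pi/5) + exp(2*I*pi/5) + 3*exp(4*I*pi/5))*conj(exp(-4*I*pi/5)) + 1*(1 + 3*exp(-4*I*pi/5) + exp(-2*I*pi/5) + 3*exp(4*I*pi/5) + 2*exp(2*I*pi/5))*conj(exp(4*I*pi/5)) + 1*(1 + 3*exp(-2*I*pi/5) + 2*exp(-4*I*pi/5) + exp(4*I*pi/5) + 3*exp(2*I*pi/5))*conj(exp(2*I*pi/5))]
      = (1/5)[(10) + (3 + 2*exp(-4*I*pi/5) + exp(-2*I*pi/5) + exp(2*I*pi/5) + 3*exp(4*I*pi/5)) + (3 + 3*exp(-2*I*pi/5) + exp(-4*I*pi/5) + exp(4*I*pi/5) + 2*exp(2*I*pi/5)) + (3 + 2*exp(-2*I*pi/5) + exp(-4*I*pi/5) + exp(4*I*pi/5) + 3*exp(2*I*pi/5)) + (3 + 3*exp(-4*I*pi/5) + exp(-2*I*pi/5) + exp(2*I*pi/5) + 2*exp(4*I*pi/5))] = 15/5 = 3
(Exp terms are combined using exp(i*s)*conj(exp(i*t)) = exp(i*(s-t)), and sums of them are collapsed using the identity that for every m > 1 the m distinct m-th roots of unity sum to 0, e.g. 1 + exp(2*I*pi/3) + exp(-2*I*pi/3) = 0.)
Dimension check: dim(rho) = sum (mult * dim) = 1*1 + 3*1 + 2*1 + 1*1 + 3*1 = 10 = chi_rho(e) = 10.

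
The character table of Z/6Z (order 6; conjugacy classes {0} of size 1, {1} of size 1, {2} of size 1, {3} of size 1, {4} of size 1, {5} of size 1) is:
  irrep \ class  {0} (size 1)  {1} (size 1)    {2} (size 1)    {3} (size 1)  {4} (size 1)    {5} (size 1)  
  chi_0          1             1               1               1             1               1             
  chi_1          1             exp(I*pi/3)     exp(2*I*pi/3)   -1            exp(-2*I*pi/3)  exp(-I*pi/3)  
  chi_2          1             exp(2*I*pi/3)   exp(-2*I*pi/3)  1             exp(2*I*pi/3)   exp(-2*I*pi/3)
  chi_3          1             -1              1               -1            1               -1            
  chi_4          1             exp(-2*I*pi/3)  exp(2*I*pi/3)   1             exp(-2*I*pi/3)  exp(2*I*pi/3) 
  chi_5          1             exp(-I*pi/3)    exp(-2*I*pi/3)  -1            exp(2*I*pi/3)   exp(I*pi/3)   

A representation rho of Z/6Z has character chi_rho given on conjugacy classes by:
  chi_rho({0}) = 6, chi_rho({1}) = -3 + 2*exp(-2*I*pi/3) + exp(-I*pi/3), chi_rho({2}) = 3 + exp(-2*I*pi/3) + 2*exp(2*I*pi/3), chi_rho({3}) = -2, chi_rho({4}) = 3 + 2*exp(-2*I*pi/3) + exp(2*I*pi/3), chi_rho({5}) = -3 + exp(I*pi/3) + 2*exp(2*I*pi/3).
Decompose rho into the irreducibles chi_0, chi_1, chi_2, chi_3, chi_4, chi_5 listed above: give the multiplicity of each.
Multiplicities: chi_0: 0, chi_1: 0, chi_2: 0, chi_3: 3, chi_4: 2, chi_5: 1.

Why: Use <chi_rho, chi> = (1/|G|) sum_C |C| * chi_rho(C) * conj(chi(C)) with |G| = 6 for each irreducible chi in the table:
  <chi_rho, chi_0> = (1/6)[1*(6)*conj(1) + 1*(-3 + 2*exp(-2*I*pi/3) + exp(-I*pi/3))*conj(1) + 1*(3 + exp(-2*I*pi/3) + 2*exp(2*I*pi/3))*conj(1) + 1*(-2)*conj(1) + 1*(3 + 2*exp(-2*I*pi/3) + exp(2*I*pi/3))*conj(1) + 1*(-3 + exp(I*pi/3) + 2*exp(2*I*pi/3))*conj(1)]
      = (1/6)[(6) + (-3 + 2*exp(-2*I*pi/3) + exp(-I*pi/3)) + (3 + exp(-2*I*pi/3) + 2*exp(2*I*pi/3)) + (-2) + (3 + 2*exp(-2*I*pi/3) + exp(2*I*pi/3)) + (-3 + exp(I*pi/3) + 2*exp(2*I*pi/3))] = 0/6 = 0
  <chi_rho, chi_1> = (1/6)[1*(6)*conj(1) + 1*(-3 + 2*exp(-2*I*pi/3) + exp(-I*pi/3))*conj(exp(I*pi/3)) + 1*(3 + exp(-2*I*pi/3) + 2*exp(2*I*pi/3))*conj(exp(2*I*pi/3)) + 1*(-2)*conj(-1) + 1*(3 + 2*exp(-2*I*pi/3) + exp(2*I*pi/3))*conj(exp(-2*I*pi/3)) + 1*(-3 + exp(I*pi/3) + 2*exp(2*I*pi/3))*conj(exp(-I*pi/3))]
      = (1/6)[(6) + (-2 + exp(-2*I*pi/3) - 3*exp(-I*pi/3)) + (2 + 3*exp(-2*I*pi/3) + exp(2*I*pi/3)) + (2) + (2 + exp(-2*I*pi/3) + 3*exp(2*I*pi/3)) + (-2 - 3*exp(I*pi/3) + exp(2*I*pi/3))] = 0/6 = 0
  <chi_rho, chi_2> = (1/6)[1*(6)*conj(1) + 1*(-3 + 2*exp(-2*I*pi/3) + exp(-I*pi/3))*conj(exp(2*I*pi/3)) + 1*(3 + exp(-2*I*pi/3) + 2*exp(2*I*pi/3))*conj(exp(-2*I*pi/3)) + 1*(-2)*conj(1) + 1*(3 + 2*exp(-2*I*pi/3) + exp(2*I*pi/3))*conj(exp(2*I*pi/3)) + 1*(-3 + exp(I*pi/3) + 2*exp(2*I*pi/3))*conj(exp(-2*I*pi/3))]
      = (1/6)[(6) + (-1 + 2*exp(2*I*pi/3) - 3*exp(-2*I*pi/3)) + (1 + 2*exp(-2*I*pi/3) + 3*exp(2*I*pi/3)) + (-2) + (1 + 3*exp(-2*I*pi/3) + 2*exp(2*I*pi/3)) + (-1 - 3*exp(2*I*pi/3) + 2*exp(-2*I*pi/3))] = 0/6 = 0
  <chi_rho, chi_3> = (1/6)[1*(6)*conj(1) + 1*(-3 + 2*exp(-2*I*pi/3) + exp(-I*pi/3))*conj(-1) + 1*(3 + exp(-2*I*pi/3) + 2*exp(2*I*pi/3))*conj(1) + 1*(-2)*conj(-1) + 1*(3 + 2*exp(-2*I*pi/3) + exp(2*I*pi/3))*conj(1) + 1*(-3 + exp(I*pi/3) + 2*exp(2*I*pi/3))*conj(-1)]
      = (1/6)[(6) + (3 - exp(-I*pi/3) - 2*exp(-2*I*pi/3)) + (3 + exp(-2*I*pi/3) + 2*exp(2*I*pi/3)) + (2) + (3 + 2*exp(-2*I*pi/3) + exp(2*I*pi/3)) + (3 - 2*exp(2*I*pi/3) - exp(I*pi/3))] = 18/6 = 3
  <chi_rho, chi_4> = (1/6)[1*(6)*conj(1) + 1*(-3 + 2*exp(-2*I*pi/3) + exp(-I*pi/3))*conj(exp(-2*I*pi/3)) + 1*(3 + exp(-2*I*pi/3) + 2*exp(2*I*pi/3))*conj(exp(2*I*pi/3)) + 1*(-2)*conj(1) + 1*(3 + 2*exp(-2*I*pi/3) + exp(2*I*pi/3))*conj(exp(-2*I*pi/3)) + 1*(-3 + exp(I*pi/3) + 2*exp(2*I*pi/3))*conj(exp(2*I*pi/3))]
      = (1/6)[(6) + (2 - 3*exp(2*I*pi/3) + exp(I*pi/3)) + (2 + 3*exp(-2*I*pi/3) + exp(2*I*pi/3)) + (-2) + (2 + exp(-2*I*pi/3) + 3*exp(2*I*pi/3)) + (2 + exp(-I*pi/3) - 3*exp(-2*I*pi/3))] = 12/6 = 2
  <chi_rho, chi_5> = (1/6)[1*(6)*conj(1) + 1*(-3 + 2*exp(-2*I*pi/3) + exp(-I*pi/3))*conj(exp(-I*pi/3)) + 1*(3 + exp(-2*I*pi/3) + 2*exp(2*I*pi/3))*conj(exp(-2*I*pi/3)) + 1*(-2)*conj(-1) + 1*(3 + 2*exp(-2*I*pi/3) + exp(2*I*pi/3))*conj(exp(2*I*pi/3)) + 1*(-3 + exp(I*pi/3) + 2*exp(2*I*pi/3))*conj(exp(I*pi/3))]
      = (1/6)[(6) + (1 - 3*exp(I*pi/3) + 2*exp(-I*pi/3)) + (1 + 2*exp(-2*I*pi/3) + 3*exp(2*I*pi/3)) + (2) + (1 + 3*exp(-2*I*pi/3) + 2*exp(2*I*pi/3)) + (1 + 2*exp(I*pi/3) - 3*exp(-I*pi/3))] = 6/6 = 1
(Exp terms are combined using exp(i*s)*conj(exp(i*t)) = exp(i*(s-t)), and sums of them are collapsed using the identity that for every m > 1 the m distinct m-th roots of unity sum to 0, e.g. 1 + exp(2*I*pi/3) + exp(-2*I*pi/3) = 0.)
Dimension check: dim(rho) = sum (mult * dim) = 0*1 + 0*1 + 0*1 + 3*1 + 2*1 + 1*1 = 6 = chi_rho(e) = 6.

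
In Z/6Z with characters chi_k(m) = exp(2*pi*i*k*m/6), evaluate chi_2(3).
chi_2(3) = zeta_6^6 = 1

Argument: chi_2(3) = zeta_6^(2*3) = zeta_6^6. Since zeta_6^6 = 1, this equals zeta_6^0 = exp(2*pi*i*0/6) = 1.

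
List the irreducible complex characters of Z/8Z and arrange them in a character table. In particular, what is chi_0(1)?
Character table of Z/8Z (irreps indexed chi_0,...,chi_7 with chi_k(m) = zeta_8^(k*m), zeta_8 = exp(2*pi*i/8)):
  irrep \ class  {0} (size 1)  {1} (size 1)    {2} (size 1)  {3} (size 1)    {4} (size 1)  {5} (size 1)    {6} (size 1)  {7} (size 1)  
  chi_0          1             1               1             1               1             1               1             1             
  chi_1          1             exp(I*pi/4)     I             exp(3*I*pi/4)   -1            exp(-3*I*pi/4)  -I            exp(-I*pi/4)  
  chi_2          1             I               -1            -I              1             I               -1            -I            
  chi_3          1             exp(3*I*pi/4)   -I            exp(I*pi/4)     -1            exp(-I*pi/4)    I             exp(-3*I*pi/4)
  chi_4          1             -1              1             -1              1             -1              1             -1            
  chi_5          1             exp(-3*I*pi/4)  I             exp(-I*pi/4)    -1            exp(I*pi/4)     -I            exp(3*I*pi/4) 
  chi_6          1             -I              -1            I               1             -I              -1            I             
  chi_7          1             exp(-I*pi/4)    -I            exp(-3*I*pi/4)  -1            exp(3*I*pi/4)   I             exp(I*pi/4)   

Spot check: chi_0(1) = zeta_8^(0*1) = zeta_8^0 = 1.

Solution. Z/8Z is abelian, so all 8 irreducible complex representations are 1-dimensional. They are given by chi_k(m) = zeta_8^(k*m) for k = 0,...,7. Row orthogonality: sum_m chi_k(m) conj(chi_l(m)) = 8 * [k = l].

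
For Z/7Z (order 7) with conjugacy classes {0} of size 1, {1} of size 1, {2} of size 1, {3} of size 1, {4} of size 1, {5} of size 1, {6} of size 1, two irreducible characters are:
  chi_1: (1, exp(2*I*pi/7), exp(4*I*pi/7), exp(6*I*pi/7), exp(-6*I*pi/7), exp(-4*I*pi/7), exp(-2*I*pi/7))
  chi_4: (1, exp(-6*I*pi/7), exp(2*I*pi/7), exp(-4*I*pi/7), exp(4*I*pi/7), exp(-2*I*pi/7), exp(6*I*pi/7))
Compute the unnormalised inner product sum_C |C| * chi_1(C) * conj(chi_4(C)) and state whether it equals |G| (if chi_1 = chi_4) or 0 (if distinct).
Sum = 0; so <chi_1, chi_4> = 0 (distinct irreducibles are orthogonal).

Working: Compute term by term over conjugacy classes (|C| * chi_1(C) * conj(chi_4(C))):
  1*(1)*conj(1) + 1*(exp(2*I*pi/7))*conj(exp(-6*I*pi/7)) + 1*(exp(4*I*pi/7))*conj(exp(2*I*pi/7)) + 1*(exp(6*I*pi/7))*conj(exp(-4*I*pi/7)) + 1*(exp(-6*I*pi/7))*conj(exp(4*I*pi/7)) + 1*(exp(-4*I*pi/7))*conj(exp(-2*I*pi/7)) + 1*(exp(-2*I*pi/7))*conj(exp(6*I*pi/7))
  = (1) + (exp(-6*I*pi/7)) + (exp(2*I*pi/7)) + (exp(-4*I*pi/7)) + (exp(4*I*pi/7)) + (exp(-2*I*pi/7)) + (exp(6*I*pi/7))
  = 0.
(Exp terms are combined using exp(i*s)*conj(exp(i*t)) = exp(i*(s-t)), and sums of them are collapsed using the identity that for every m > 1 the m distinct m-th roots of unity sum to 0, e.g. 1 + exp(2*I*pi/3) + exp(-2*I*pi/3) = 0.)
Dividing by |G| = 7 gives 0/7 = 0, matching the row-orthogonality relation <chi_1, chi_4> = [chi_1 = chi_4].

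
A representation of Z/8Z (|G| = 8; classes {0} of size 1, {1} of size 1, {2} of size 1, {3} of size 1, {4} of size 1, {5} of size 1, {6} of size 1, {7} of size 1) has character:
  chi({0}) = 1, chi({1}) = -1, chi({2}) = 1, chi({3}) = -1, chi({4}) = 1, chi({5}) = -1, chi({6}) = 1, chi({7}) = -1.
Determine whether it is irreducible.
Irreducible: <chi, chi> = 1.

Reasoning: <chi, chi> = (1/|G|) sum_C |C| * |chi(C)|^2 = (1/8)[1*|1|^2 + 1*|-1|^2 + 1*|1|^2 + 1*|-1|^2 + 1*|1|^2 + 1*|-1|^2 + 1*|1|^2 + 1*|-1|^2]
  = (1/8)[(1) + (1) + (1) + (1) + (1) + (1) + (1) + (1)] = 8/8 = 1.
(Exp terms are combined using exp(i*s)*conj(exp(i*t)) = exp(i*(s-t)), and sums of them are collapsed using the identity that for every m > 1 the m distinct m-th roots of unity sum to 0, e.g. 1 + exp(2*I*pi/3) + exp(-2*I*pi/3) = 0.)
A character is irreducible iff <chi, chi> = 1, so this representation is irreducible.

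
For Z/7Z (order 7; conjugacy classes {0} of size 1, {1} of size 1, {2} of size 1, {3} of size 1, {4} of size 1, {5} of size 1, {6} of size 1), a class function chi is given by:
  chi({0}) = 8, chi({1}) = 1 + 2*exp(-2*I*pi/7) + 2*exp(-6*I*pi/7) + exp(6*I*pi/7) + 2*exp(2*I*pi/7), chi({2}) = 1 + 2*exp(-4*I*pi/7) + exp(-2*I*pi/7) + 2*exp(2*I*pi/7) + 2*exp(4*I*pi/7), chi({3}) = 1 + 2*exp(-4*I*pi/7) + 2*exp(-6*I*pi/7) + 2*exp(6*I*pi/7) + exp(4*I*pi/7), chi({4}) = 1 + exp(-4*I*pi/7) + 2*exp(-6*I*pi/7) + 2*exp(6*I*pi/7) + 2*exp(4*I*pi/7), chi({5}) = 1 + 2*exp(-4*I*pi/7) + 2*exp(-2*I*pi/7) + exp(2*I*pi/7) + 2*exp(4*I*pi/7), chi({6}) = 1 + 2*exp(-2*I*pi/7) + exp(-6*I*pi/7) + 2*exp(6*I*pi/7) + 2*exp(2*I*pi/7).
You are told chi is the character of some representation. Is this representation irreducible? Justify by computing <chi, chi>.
Not irreducible (reducible): <chi, chi> = 14 > 1.

<chi, chi> = (1/|G|) sum_C |C| * |chi(C)|^2 = (1/7)[1*|8|^2 + 1*|1 + 2*exp(-2*I*pi/7) + 2*exp(-6*I*pi/7) + exp(6*I*pi/7) + 2*exp(2*I*pi/7)|^2 + 1*|1 + 2*exp(-4*I*pi/7) + exp(-2*I*pi/7) + 2*exp(2*I*pi/7) + 2*exp(4*I*pi/7)|^2 + 1*|1 + 2*exp(-4*I*pi/7) + 2*exp(-6*I*pi/7) + 2*exp(6*I*pi/7) + exp(4*I*pi/7)|^2 + 1*|1 + exp(-4*I*pi/7) + 2*exp(-6*I*pi/7) + 2*exp(6*I*pi/7) + 2*exp(4*I*pi/7)|^2 + 1*|1 + 2*exp(-4*I*pi/7) + 2*exp(-2*I*pi/7) + exp(2*I*pi/7) + 2*exp(4*I*pi/7)|^2 + 1*|1 + 2*exp(-2*I*pi/7) + exp(-6*I*pi/7) + 2*exp(6*I*pi/7) + 2*exp(2*I*pi/7)|^2]
  = (1/7)[(64) + (14 + 10*exp(-4*I*pi/7) + 6*exp(-2*I*pi/7) + 9*exp(-6*I*pi/7) + 9*exp(6*I*pi/7) + 6*exp(2*I*pi/7) + 10*exp(4*I*pi/7)) + (14 + 9*exp(-2*I*pi/7) + 6*exp(-4*I*pi/7) + 10*exp(-6*I*pi/7) + 10*exp(6*I*pi/7) + 6*exp(4*I*pi/7) + 9*exp(2*I*pi/7)) + (14 + 9*exp(-4*I*pi/7) + 10*exp(-2*I*pi/7) + 6*exp(-6*I*pi/7) + 6*exp(6*I*pi/7) + 10*exp(2*I*pi/7) + 9*exp(4*I*pi/7)) + (14 + 9*exp(-4*I*pi/7) + 10*exp(-2*I*pi/7) + 6*exp(-6*I*pi/7) + 6*exp(6*I*pi/7) + 10*exp(2*I*pi/7) + 9*exp(4*I*pi/7)) + (14 + 9*exp(-2*I*pi/7) + 6*exp(-4*I*pi/7) + 10*exp(-6*I*pi/7) + 10*exp(6*I*pi/7) + 6*exp(4*I*pi/7) + 9*exp(2*I*pi/7)) + (14 + 10*exp(-4*I*pi/7) + 6*exp(-2*I*pi/7) + 9*exp(-6*I*pi/7) + 9*exp(6*I*pi/7) + 6*exp(2*I*pi/7) + 10*exp(4*I*pi/7))] = 98/7 = 14.
(Exp terms are combined using exp(i*s)*conj(exp(i*t)) = exp(i*(s-t)), and sums of them are collapsed using the identity that for every m > 1 the m distinct m-th roots of unity sum to 0, e.g. 1 + exp(2*I*pi/3) + exp(-2*I*pi/3) = 0.)
A character is irreducible iff <chi, chi> = 1, so this representation is reducible.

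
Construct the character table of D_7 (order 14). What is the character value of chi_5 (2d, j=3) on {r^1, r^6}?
Conjugacy classes: {e} of size 1, {r^1, r^6} of size 2, {r^2, r^5} of size 2, {r^3, r^4} of size 2, {s, sr, ..., sr^6} of size 7.
Character table:
  irrep \ class              {e} (size 1)  {r^1, r^6} (size 2)  {r^2, r^5} (size 2)  {r^3, r^4} (size 2)  {s, sr, ..., sr^6} (size 7)
  chi_1 (triv)               1             1                    1                    1                    1                          
  chi_2 (sign: r->1, s->-1)  1             1                    1                    1                    -1                         
  chi_3 (2d, j=1)            2             2*cos(2*pi/7)        -2*cos(3*pi/7)       -2*cos(pi/7)         0                          
  chi_4 (2d, j=2)            2             -2*cos(3*pi/7)       -2*cos(pi/7)         2*cos(2*pi/7)        0                          
  chi_5 (2d, j=3)            2             -2*cos(pi/7)         2*cos(2*pi/7)        -2*cos(3*pi/7)       0                          

Spot check: chi_5 (2d, j=3) on {r^1, r^6} = -2*cos(pi/7).

Reasoning: D_7 has order 2*7 = 14 with 5 conjugacy classes, hence 5 irreducibles. Sum of squared dims 1 + 1 + 4 + 4 + 4 = 14 = |G|. Linear characters come from the abelianisation; the 2-dimensional irreps have character r^k -> 2*cos(2*pi*j*k/7), reflections -> 0.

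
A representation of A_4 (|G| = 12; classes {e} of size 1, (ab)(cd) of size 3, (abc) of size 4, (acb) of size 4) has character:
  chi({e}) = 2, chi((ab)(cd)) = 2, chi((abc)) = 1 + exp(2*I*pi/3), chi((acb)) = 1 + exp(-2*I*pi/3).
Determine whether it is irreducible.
Not irreducible (reducible): <chi, chi> = 2 > 1.

<chi, chi> = (1/|G|) sum_C |C| * |chi(C)|^2 = (1/12)[1*|2|^2 + 3*|2|^2 + 4*|1 + exp(2*I*pi/3)|^2 + 4*|1 + exp(-2*I*pi/3)|^2]
  = (1/12)[(4) + (12) + (4) + (4)] = 24/12 = 2.
(Exp terms are combined using exp(i*s)*conj(exp(i*t)) = exp(i*(s-t)), and sums of them are collapsed using the identity that for every m > 1 the m distinct m-th roots of unity sum to 0, e.g. 1 + exp(2*I*pi/3) + exp(-2*I*pi/3) = 0.)
A character is irreducible iff <chi, chi> = 1, so this representation is reducible.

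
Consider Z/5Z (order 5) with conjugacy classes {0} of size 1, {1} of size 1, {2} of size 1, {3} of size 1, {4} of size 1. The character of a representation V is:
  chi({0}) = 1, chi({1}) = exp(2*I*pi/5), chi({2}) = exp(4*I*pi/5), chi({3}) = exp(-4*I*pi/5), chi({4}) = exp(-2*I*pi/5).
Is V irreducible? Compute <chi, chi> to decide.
Irreducible: <chi, chi> = 1.

Solution. <chi, chi> = (1/|G|) sum_C |C| * |chi(C)|^2 = (1/5)[1*|1|^2 + 1*|exp(2*I*pi/5)|^2 + 1*|exp(4*I*pi/5)|^2 + 1*|exp(-4*I*pi/5)|^2 + 1*|exp(-2*I*pi/5)|^2]
  = (1/5)[(1) + (1) + (1) + (1) + (1)] = 5/5 = 1.
(Exp terms are combined using exp(i*s)*conj(exp(i*t)) = exp(i*(s-t)), and sums of them are collapsed using the identity that for every m > 1 the m distinct m-th roots of unity sum to 0, e.g. 1 + exp(2*I*pi/3) + exp(-2*I*pi/3) = 0.)
A character is irreducible iff <chi, chi> = 1, so this representation is irreducible.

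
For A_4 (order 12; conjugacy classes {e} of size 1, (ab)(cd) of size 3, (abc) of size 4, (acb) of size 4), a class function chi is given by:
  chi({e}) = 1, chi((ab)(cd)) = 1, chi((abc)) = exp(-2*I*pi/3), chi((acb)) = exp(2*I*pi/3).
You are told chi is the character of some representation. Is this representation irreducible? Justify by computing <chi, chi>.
Irreducible: <chi, chi> = 1.

Justification: <chi, chi> = (1/|G|) sum_C |C| * |chi(C)|^2 = (1/12)[1*|1|^2 + 3*|1|^2 + 4*|exp(-2*I*pi/3)|^2 + 4*|exp(2*I*pi/3)|^2]
  = (1/12)[(1) + (3) + (4) + (4)] = 12/12 = 1.
(Exp terms are combined using exp(i*s)*conj(exp(i*t)) = exp(i*(s-t)), and sums of them are collapsed using the identity that for every m > 1 the m distinct m-th roots of unity sum to 0, e.g. 1 + exp(2*I*pi/3) + exp(-2*I*pi/3) = 0.)
A character is irreducible iff <chi, chi> = 1, so this representation is irreducible.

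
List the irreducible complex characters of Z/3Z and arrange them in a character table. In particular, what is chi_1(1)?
Character table of Z/3Z (irreps indexed chi_0,...,chi_2 with chi_k(m) = zeta_3^(k*m), zeta_3 = exp(2*pi*i/3)):
  irrep \ class  {0} (size 1)  {1} (size 1)    {2} (size 1)  
  chi_0          1             1               1             
  chi_1          1             exp(2*I*pi/3)   exp(-2*I*pi/3)
  chi_2          1             exp(-2*I*pi/3)  exp(2*I*pi/3) 

Spot check: chi_1(1) = zeta_3^(1*1) = zeta_3^1 = exp(2*I*pi/3).

Derivation: Z/3Z is abelian, so all 3 irreducible complex representations are 1-dimensional. They are given by chi_k(m) = zeta_3^(k*m) for k = 0,...,2. Row orthogonality: sum_m chi_k(m) conj(chi_l(m)) = 3 * [k = l].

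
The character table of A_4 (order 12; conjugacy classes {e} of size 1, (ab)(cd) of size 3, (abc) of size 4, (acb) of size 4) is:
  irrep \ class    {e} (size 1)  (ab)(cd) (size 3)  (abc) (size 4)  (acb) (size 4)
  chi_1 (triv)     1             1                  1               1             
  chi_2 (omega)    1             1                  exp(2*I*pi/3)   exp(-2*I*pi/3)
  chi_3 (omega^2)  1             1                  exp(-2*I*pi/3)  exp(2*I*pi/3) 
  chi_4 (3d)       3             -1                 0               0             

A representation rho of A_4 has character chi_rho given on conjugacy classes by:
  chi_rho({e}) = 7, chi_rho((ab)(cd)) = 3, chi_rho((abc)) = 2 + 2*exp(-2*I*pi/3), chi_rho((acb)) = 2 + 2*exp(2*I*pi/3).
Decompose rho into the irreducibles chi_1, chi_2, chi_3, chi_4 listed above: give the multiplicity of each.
Multiplicities: chi_1: 2, chi_2: 0, chi_3: 2, chi_4: 1.

Explanation: Use <chi_rho, chi> = (1/|G|) sum_C |C| * chi_rho(C) * conj(chi(C)) with |G| = 12 for each irreducible chi in the table:
  <chi_rho, chi_1> = (1/12)[1*(7)*conj(1) + 3*(3)*conj(1) + 4*(2 + 2*exp(-2*I*pi/3))*conj(1) + 4*(2 + 2*exp(2*I*pi/3))*conj(1)]
      = (1/12)[(7) + (9) + (8 + 8*exp(-2*I*pi/3)) + (8 + 8*exp(2*I*pi/3))] = 24/12 = 2
  <chi_rho, chi_2> = (1/12)[1*(7)*conj(1) + 3*(3)*conj(1) + 4*(2 + 2*exp(-2*I*pi/3))*conj(exp(2*I*pi/3)) + 4*(2 + 2*exp(2*I*pi/3))*conj(exp(-2*I*pi/3))]
      = (1/12)[(7) + (9) + (-8) + (-8)] = 0/12 = 0
  <chi_rho, chi_3> = (1/12)[1*(7)*conj(1) + 3*(3)*conj(1) + 4*(2 + 2*exp(-2*I*pi/3))*conj(exp(-2*I*pi/3)) + 4*(2 + 2*exp(2*I*pi/3))*conj(exp(2*I*pi/3))]
      = (1/12)[(7) + (9) + (8 + 8*exp(2*I*pi/3)) + (8 + 8*exp(-2*I*pi/3))] = 24/12 = 2
  <chi_rho, chi_4> = (1/12)[1*(7)*conj(3) + 3*(3)*conj(-1) + 4*(2 + 2*exp(-2*I*pi/3))*conj(0) + 4*(2 + 2*exp(2*I*pi/3))*conj(0)]
      = (1/12)[(21) + (-9) + (0) + (0)] = 12/12 = 1
(Exp terms are combined using exp(i*s)*conj(exp(i*t)) = exp(i*(s-t)), and sums of them are collapsed using the identity that for every m > 1 the m distinct m-th roots of unity sum to 0, e.g. 1 + exp(2*I*pi/3) + exp(-2*I*pi/3) = 0.)
Dimension check: dim(rho) = sum (mult * dim) = 2*1 + 0*1 + 2*1 + 1*3 = 7 = chi_rho(e) = 7.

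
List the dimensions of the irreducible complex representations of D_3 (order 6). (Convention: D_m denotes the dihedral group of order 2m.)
Dimensions: 1, 1, 2

Working: There are 3 irreducibles (= number of conjugacy classes). Their dimensions d_i satisfy sum d_i^2 = |G| = 6: 1 + 1 + 4 = 6.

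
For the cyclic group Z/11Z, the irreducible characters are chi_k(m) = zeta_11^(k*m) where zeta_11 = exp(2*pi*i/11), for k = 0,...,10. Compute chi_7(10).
chi_7(10) = zeta_11^70 = exp(8*I*pi/11)

Solution. chi_7(10) = zeta_11^(7*10) = zeta_11^70. Since zeta_11^11 = 1, this equals zeta_11^4 = exp(2*pi*i*4/11) = exp(8*I*pi/11).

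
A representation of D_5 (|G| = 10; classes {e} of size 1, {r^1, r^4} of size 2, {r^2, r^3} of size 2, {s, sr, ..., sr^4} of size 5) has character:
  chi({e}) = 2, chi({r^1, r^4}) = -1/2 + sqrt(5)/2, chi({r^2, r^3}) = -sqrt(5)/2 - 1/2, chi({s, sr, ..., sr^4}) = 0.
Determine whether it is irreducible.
Irreducible: <chi, chi> = 1.

Proof sketch: <chi, chi> = (1/|G|) sum_C |C| * |chi(C)|^2 = (1/10)[1*|2|^2 + 2*|-1/2 + sqrt(5)/2|^2 + 2*|-sqrt(5)/2 - 1/2|^2 + 5*|0|^2]
  = (1/10)[(4) + (3 - sqrt(5)) + (sqrt(5) + 3) + (0)] = 10/10 = 1.
A character is irreducible iff <chi, chi> = 1, so this representation is irreducible.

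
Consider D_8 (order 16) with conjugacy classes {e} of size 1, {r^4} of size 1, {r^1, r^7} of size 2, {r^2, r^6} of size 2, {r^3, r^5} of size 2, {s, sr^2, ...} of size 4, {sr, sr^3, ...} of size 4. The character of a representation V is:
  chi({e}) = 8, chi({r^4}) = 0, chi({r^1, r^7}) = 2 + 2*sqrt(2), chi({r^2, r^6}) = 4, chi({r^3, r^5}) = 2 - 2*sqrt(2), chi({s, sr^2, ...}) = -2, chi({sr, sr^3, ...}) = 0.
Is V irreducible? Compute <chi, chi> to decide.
Not irreducible (reducible): <chi, chi> = 10 > 1.

Working: <chi, chi> = (1/|G|) sum_C |C| * |chi(C)|^2 = (1/16)[1*|8|^2 + 1*|0|^2 + 2*|2 + 2*sqrt(2)|^2 + 2*|4|^2 + 2*|2 - 2*sqrt(2)|^2 + 4*|-2|^2 + 4*|0|^2]
  = (1/16)[(64) + (0) + (16*sqrt(2) + 24) + (32) + (24 - 16*sqrt(2)) + (16) + (0)] = 160/16 = 10.
A character is irreducible iff <chi, chi> = 1, so this representation is reducible.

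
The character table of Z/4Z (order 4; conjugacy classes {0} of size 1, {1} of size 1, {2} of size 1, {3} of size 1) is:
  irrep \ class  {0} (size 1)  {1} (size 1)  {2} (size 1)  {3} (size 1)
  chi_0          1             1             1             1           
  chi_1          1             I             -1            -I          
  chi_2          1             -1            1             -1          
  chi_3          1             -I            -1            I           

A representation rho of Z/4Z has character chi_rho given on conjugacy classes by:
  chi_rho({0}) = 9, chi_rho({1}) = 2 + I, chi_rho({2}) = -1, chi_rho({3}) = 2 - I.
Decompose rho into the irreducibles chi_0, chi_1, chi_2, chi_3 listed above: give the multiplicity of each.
Multiplicities: chi_0: 3, chi_1: 3, chi_2: 1, chi_3: 2.

Working: Use <chi_rho, chi> = (1/|G|) sum_C |C| * chi_rho(C) * conj(chi(C)) with |G| = 4 for each irreducible chi in the table:
  <chi_rho, chi_0> = (1/4)[1*(9)*conj(1) + 1*(2 + I)*conj(1) + 1*(-1)*conj(1) + 1*(2 - I)*conj(1)]
      = (1/4)[(9) + (2 + I) + (-1) + (2 - I)] = 12/4 = 3
  <chi_rho, chi_1> = (1/4)[1*(9)*conj(1) + 1*(2 + I)*conj(I) + 1*(-1)*conj(-1) + 1*(2 - I)*conj(-I)]
      = (1/4)[(9) + (1 - 2*I) + (1) + (1 + 2*I)] = 12/4 = 3
  <chi_rho, chi_2> = (1/4)[1*(9)*conj(1) + 1*(2 + I)*conj(-1) + 1*(-1)*conj(1) + 1*(2 - I)*conj(-1)]
      = (1/4)[(9) + (-2 - I) + (-1) + (-2 + I)] = 4/4 = 1
  <chi_rho, chi_3> = (1/4)[1*(9)*conj(1) + 1*(2 + I)*conj(-I) + 1*(-1)*conj(-1) + 1*(2 - I)*conj(I)]
      = (1/4)[(9) + (-1 + 2*I) + (1) + (-1 - 2*I)] = 8/4 = 2
(Exp terms are combined using exp(i*s)*conj(exp(i*t)) = exp(i*(s-t)), and sums of them are collapsed using the identity that for every m > 1 the m distinct m-th roots of unity sum to 0, e.g. 1 + exp(2*I*pi/3) + exp(-2*I*pi/3) = 0.)
Dimension check: dim(rho) = sum (mult * dim) = 3*1 + 3*1 + 1*1 + 2*1 = 9 = chi_rho(e) = 9.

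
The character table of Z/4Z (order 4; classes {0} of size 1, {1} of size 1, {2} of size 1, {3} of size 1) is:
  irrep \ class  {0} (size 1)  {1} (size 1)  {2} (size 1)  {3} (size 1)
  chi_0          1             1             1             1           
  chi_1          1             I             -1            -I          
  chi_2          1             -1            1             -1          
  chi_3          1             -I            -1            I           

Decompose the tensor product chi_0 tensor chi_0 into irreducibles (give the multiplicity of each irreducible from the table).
chi_0 tensor chi_0 = chi_0 (all other irreducibles have multiplicity 0).

Details: The character of a tensor product is the pointwise product (chi_0 * chi_0)(C) = chi_0(C) * chi_0(C):
  {0}: (1)*(1), {1}: (1)*(1), {2}: (1)*(1), {3}: (1)*(1)
so (chi_0 * chi_0) takes values
  {0} -> 1, {1} -> 1, {2} -> 1, {3} -> 1.
Now take the inner product of this character with each irreducible chi from the table, <chi_0*chi_0, chi> = (1/4) sum_C |C| (chi_0*chi_0)(C) conj(chi(C)):
  <chi_0*chi_0, chi_0> = (1/4)[1*(1)*conj(1) + 1*(1)*conj(1) + 1*(1)*conj(1) + 1*(1)*conj(1)]
      = (1/4)[(1) + (1) + (1) + (1)] = 4/4 = 1
  <chi_0*chi_0, chi_1> = (1/4)[1*(1)*conj(1) + 1*(1)*conj(I) + 1*(1)*conj(-1) + 1*(1)*conj(-I)]
      = (1/4)[(1) + (-I) + (-1) + (I)] = 0/4 = 0
  <chi_0*chi_0, chi_2> = (1/4)[1*(1)*conj(1) + 1*(1)*conj(-1) + 1*(1)*conj(1) + 1*(1)*conj(-1)]
      = (1/4)[(1) + (-1) + (1) + (-1)] = 0/4 = 0
  <chi_0*chi_0, chi_3> = (1/4)[1*(1)*conj(1) + 1*(1)*conj(-I) + 1*(1)*conj(-1) + 1*(1)*conj(I)]
      = (1/4)[(1) + (I) + (-1) + (-I)] = 0/4 = 0
(Exp terms are combined using exp(i*s)*conj(exp(i*t)) = exp(i*(s-t)), and sums of them are collapsed using the identity that for every m > 1 the m distinct m-th roots of unity sum to 0, e.g. 1 + exp(2*I*pi/3) + exp(-2*I*pi/3) = 0.)
Hence the multiplicities are chi_0: 1. Dimension check: dim(chi_0)*dim(chi_0) = 1*1 = 1 and sum (mult * dim) = 1*1 = 1.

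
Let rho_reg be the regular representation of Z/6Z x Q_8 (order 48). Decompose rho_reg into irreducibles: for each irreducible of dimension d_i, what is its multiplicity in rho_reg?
Each irreducible V_i of dimension d_i appears with multiplicity d_i, i.e. rho_reg = (direct sum over all irreducibles V_i) d_i V_i. The irreducible dimensions for Z/6Z x Q_8 are 1, 1, 1, 1, 1, 1, 1, 1, 1, 1, 1, 1, 1, 1, 1, 1, 1, 1, 1, 1, 1, 1, 1, 1, 2, 2, 2, 2, 2, 2: 24 irreducibles of dimension 1, each with multiplicity 1; 6 irreducibles of dimension 2, each with multiplicity 2. Total dimension 24*1*1 + 6*2*2 = 48 = |G|.

General theorem: in the regular representation of a finite group G, each irreducible appears with multiplicity equal to its dimension. Check: dim(rho_reg) = sum d_i^2 = 1 + 1 + 1 + 1 + 1 + 1 + 1 + 1 + 1 + 1 + 1 + 1 + 1 + 1 + 1 + 1 + 1 + 1 + 1 + 1 + 1 + 1 + 1 + 1 + 4 + 4 + 4 + 4 + 4 + 4 = 48 = |G|.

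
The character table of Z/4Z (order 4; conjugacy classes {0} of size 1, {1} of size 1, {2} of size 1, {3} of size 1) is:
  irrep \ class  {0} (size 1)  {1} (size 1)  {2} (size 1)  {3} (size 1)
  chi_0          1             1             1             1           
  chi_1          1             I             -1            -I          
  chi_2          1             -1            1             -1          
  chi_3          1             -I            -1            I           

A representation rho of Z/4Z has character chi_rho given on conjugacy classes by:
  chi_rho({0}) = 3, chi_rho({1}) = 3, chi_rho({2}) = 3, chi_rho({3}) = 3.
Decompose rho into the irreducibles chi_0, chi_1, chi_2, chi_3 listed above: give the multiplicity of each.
Multiplicities: chi_0: 3, chi_1: 0, chi_2: 0, chi_3: 0.

Proof sketch: Use <chi_rho, chi> = (1/|G|) sum_C |C| * chi_rho(C) * conj(chi(C)) with |G| = 4 for each irreducible chi in the table:
  <chi_rho, chi_0> = (1/4)[1*(3)*conj(1) + 1*(3)*conj(1) + 1*(3)*conj(1) + 1*(3)*conj(1)]
      = (1/4)[(3) + (3) + (3) + (3)] = 12/4 = 3
  <chi_rho, chi_1> = (1/4)[1*(3)*conj(1) + 1*(3)*conj(I) + 1*(3)*conj(-1) + 1*(3)*conj(-I)]
      = (1/4)[(3) + (-3*I) + (-3) + (3*I)] = 0/4 = 0
  <chi_rho, chi_2> = (1/4)[1*(3)*conj(1) + 1*(3)*conj(-1) + 1*(3)*conj(1) + 1*(3)*conj(-1)]
      = (1/4)[(3) + (-3) + (3) + (-3)] = 0/4 = 0
  <chi_rho, chi_3> = (1/4)[1*(3)*conj(1) + 1*(3)*conj(-I) + 1*(3)*conj(-1) + 1*(3)*conj(I)]
      = (1/4)[(3) + (3*I) + (-3) + (-3*I)] = 0/4 = 0
(Exp terms are combined using exp(i*s)*conj(exp(i*t)) = exp(i*(s-t)), and sums of them are collapsed using the identity that for every m > 1 the m distinct m-th roots of unity sum to 0, e.g. 1 + exp(2*I*pi/3) + exp(-2*I*pi/3) = 0.)
Dimension check: dim(rho) = sum (mult * dim) = 3*1 + 0*1 + 0*1 + 0*1 = 3 = chi_rho(e) = 3.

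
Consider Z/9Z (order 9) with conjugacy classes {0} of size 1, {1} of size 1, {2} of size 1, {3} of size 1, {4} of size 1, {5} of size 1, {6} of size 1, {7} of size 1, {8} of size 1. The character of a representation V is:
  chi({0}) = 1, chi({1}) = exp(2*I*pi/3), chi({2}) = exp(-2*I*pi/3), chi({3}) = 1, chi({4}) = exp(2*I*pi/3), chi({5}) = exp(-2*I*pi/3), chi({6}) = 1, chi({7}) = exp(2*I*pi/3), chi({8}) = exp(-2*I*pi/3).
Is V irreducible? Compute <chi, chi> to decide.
Irreducible: <chi, chi> = 1.

Why: <chi, chi> = (1/|G|) sum_C |C| * |chi(C)|^2 = (1/9)[1*|1|^2 + 1*|exp(2*I*pi/3)|^2 + 1*|exp(-2*I*pi/3)|^2 + 1*|1|^2 + 1*|exp(2*I*pi/3)|^2 + 1*|exp(-2*I*pi/3)|^2 + 1*|1|^2 + 1*|exp(2*I*pi/3)|^2 + 1*|exp(-2*I*pi/3)|^2]
  = (1/9)[(1) + (1) + (1) + (1) + (1) + (1) + (1) + (1) + (1)] = 9/9 = 1.
(Exp terms are combined using exp(i*s)*conj(exp(i*t)) = exp(i*(s-t)), and sums of them are collapsed using the identity that for every m > 1 the m distinct m-th roots of unity sum to 0, e.g. 1 + exp(2*I*pi/3) + exp(-2*I*pi/3) = 0.)
A character is irreducible iff <chi, chi> = 1, so this representation is irreducible.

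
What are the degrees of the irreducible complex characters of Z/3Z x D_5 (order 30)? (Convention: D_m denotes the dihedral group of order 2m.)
Dimensions: 1, 1, 1, 1, 1, 1, 2, 2, 2, 2, 2, 2

Solution. There are 12 irreducibles (= number of conjugacy classes). Their dimensions d_i satisfy sum d_i^2 = |G| = 30: 1 + 1 + 1 + 1 + 1 + 1 + 4 + 4 + 4 + 4 + 4 + 4 = 30. (For the product with Z/3Z: each of the 3 1-dim characters of Z/3Z tensors with each irrep of D_5, giving 3 copies of each D_5-dimension.)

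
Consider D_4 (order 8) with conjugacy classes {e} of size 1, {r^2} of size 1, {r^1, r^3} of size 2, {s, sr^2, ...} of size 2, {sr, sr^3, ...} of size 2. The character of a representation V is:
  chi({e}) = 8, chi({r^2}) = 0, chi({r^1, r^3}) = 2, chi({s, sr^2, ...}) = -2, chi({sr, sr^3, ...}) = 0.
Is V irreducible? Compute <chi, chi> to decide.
Not irreducible (reducible): <chi, chi> = 10 > 1.

<chi, chi> = (1/|G|) sum_C |C| * |chi(C)|^2 = (1/8)[1*|8|^2 + 1*|0|^2 + 2*|2|^2 + 2*|-2|^2 + 2*|0|^2]
  = (1/8)[(64) + (0) + (8) + (8) + (0)] = 80/8 = 10.
A character is irreducible iff <chi, chi> = 1, so this representation is reducible.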